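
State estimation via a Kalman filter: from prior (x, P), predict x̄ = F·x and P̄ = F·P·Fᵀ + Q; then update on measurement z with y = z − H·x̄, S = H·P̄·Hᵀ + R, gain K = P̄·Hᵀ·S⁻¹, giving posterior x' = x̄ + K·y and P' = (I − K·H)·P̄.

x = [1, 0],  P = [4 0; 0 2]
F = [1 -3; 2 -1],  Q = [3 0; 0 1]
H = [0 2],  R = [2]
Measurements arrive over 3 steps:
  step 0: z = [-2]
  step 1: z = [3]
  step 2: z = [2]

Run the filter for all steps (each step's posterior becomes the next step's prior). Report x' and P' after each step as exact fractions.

step 0: x̄ = F·x = [1, 2]
step 0: P̄ = F·P·Fᵀ + Q = [25 14; 14 19]
step 0: y = z − H·x̄ = [-6]
step 0: S = H·P̄·Hᵀ + R = [78]
step 0: K = P̄·Hᵀ·S⁻¹ = [14/39; 19/39]
step 0: x' = x̄ + K·y = [-15/13, -12/13]
step 0: P' = (I − K·H)·P̄ = [583/39 14/39; 14/39 19/39]
step 1: x̄ = F·x = [21/13, -18/13]
step 1: P̄ = F·P·Fᵀ + Q = [787/39 375/13; 375/13 778/13]
step 1: y = z − H·x̄ = [75/13]
step 1: S = H·P̄·Hᵀ + R = [3138/13]
step 1: K = P̄·Hᵀ·S⁻¹ = [125/523; 778/1569]
step 1: x' = x̄ + K·y = [1566/523, 772/523]
step 1: P' = (I − K·H)·P̄ = [10027/1569 125/523; 125/523 778/1569]
step 2: x̄ = F·x = [-750/523, 2360/523]
step 2: P̄ = F·P·Fᵀ + Q = [19486/1569 19763/1569; 19763/1569 40955/1569]
step 2: y = z − H·x̄ = [-3674/523]
step 2: S = H·P̄·Hᵀ + R = [166958/1569]
step 2: K = P̄·Hᵀ·S⁻¹ = [19763/83479; 40955/83479]
step 2: x' = x̄ + K·y = [-23504/7589, 8090/7589]
step 2: P' = (I − K·H)·P̄ = [1616672/250437 19763/83479; 19763/83479 40955/83479]

step 0: x' = [-15/13, -12/13], P' = [583/39 14/39; 14/39 19/39]
step 1: x' = [1566/523, 772/523], P' = [10027/1569 125/523; 125/523 778/1569]
step 2: x' = [-23504/7589, 8090/7589], P' = [1616672/250437 19763/83479; 19763/83479 40955/83479]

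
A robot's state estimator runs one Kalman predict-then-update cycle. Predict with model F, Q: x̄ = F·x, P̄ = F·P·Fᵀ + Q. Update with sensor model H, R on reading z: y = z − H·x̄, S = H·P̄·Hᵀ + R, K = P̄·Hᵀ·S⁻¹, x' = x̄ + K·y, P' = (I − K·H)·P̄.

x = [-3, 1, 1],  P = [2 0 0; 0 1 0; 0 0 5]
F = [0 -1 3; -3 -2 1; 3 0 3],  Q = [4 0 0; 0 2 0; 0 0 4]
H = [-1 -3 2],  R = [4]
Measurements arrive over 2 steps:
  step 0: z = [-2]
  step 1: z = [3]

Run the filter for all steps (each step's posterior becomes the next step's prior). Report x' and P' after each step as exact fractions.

step 0: x' = [686/541, 368/541, 282/541], P' = [26929/541 7987/541 25423/541; 7987/541 3589/541 9157/541; 25423/541 9157/541 26643/541]
step 1: x' = [-8851898/3967439, -5670163/3967439, -6968792/3967439], P' = [90647042/3967439 15305998/3967439 69471758/3967439; 15305998/3967439 9721430/3967439 21007954/3967439; 69471758/3967439 21007954/3967439 68968002/3967439]

step 0: x̄ = F·x = [2, 8, -6]
step 0: P̄ = F·P·Fᵀ + Q = [50 17 45; 17 29 -3; 45 -3 67]
step 0: y = z − H·x̄ = [36]
step 0: S = H·P̄·Hᵀ + R = [541]
step 0: K = P̄·Hᵀ·S⁻¹ = [-11/541; -110/541; 98/541]
step 0: x' = x̄ + K·y = [686/541, 368/541, 282/541]
step 0: P' = (I − K·H)·P̄ = [26929/541 7987/541 25423/541; 7987/541 3589/541 9157/541; 25423/541 9157/541 26643/541]
step 1: x̄ = F·x = [478/541, -2512/541, 2904/541]
step 1: P̄ = F·P·Fᵀ + Q = [190598/541 -181838/541 417162/541; -181838/541 191120/541 -417834/541; 417162/541 -417834/541 941926/541]
step 1: y = z − H·x̄ = [-11243/541]
step 1: S = H·P̄·Hᵀ + R = [7934878/541]
step 1: K = P̄·Hᵀ·S⁻¹ = [594620/3967439; -613595/3967439; 1360096/3967439]
step 1: x' = x̄ + K·y = [-8851898/3967439, -5670163/3967439, -6968792/3967439]
step 1: P' = (I − K·H)·P̄ = [90647042/3967439 15305998/3967439 69471758/3967439; 15305998/3967439 9721430/3967439 21007954/3967439; 69471758/3967439 21007954/3967439 68968002/3967439]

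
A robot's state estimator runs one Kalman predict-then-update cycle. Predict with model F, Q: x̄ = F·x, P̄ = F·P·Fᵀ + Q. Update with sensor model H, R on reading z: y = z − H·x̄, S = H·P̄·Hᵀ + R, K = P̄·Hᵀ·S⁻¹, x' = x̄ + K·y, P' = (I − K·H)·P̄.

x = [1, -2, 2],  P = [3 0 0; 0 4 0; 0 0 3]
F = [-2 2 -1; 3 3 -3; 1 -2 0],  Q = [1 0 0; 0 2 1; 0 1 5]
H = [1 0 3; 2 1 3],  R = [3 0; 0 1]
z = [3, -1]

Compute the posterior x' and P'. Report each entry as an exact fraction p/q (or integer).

x̄ = F·x = [-8, -9, 5]
P̄ = F·P·Fᵀ + Q = [32 15 -22; 15 92 -14; -22 -14 24]
y = z − H·x̄ = [-4, 9]
S = H·P̄·Hᵀ + R = [119 55; 55 149]
K = P̄·Hᵀ·S⁻¹ = [-1927/4902 1139/4902; -8423/14706 11005/14706; 3340/7353 -542/7353]
x' = x̄ + K·y = [-21257/4902, 383/14706, 18527/7353]
P' = (I − K·H)·P̄ = [25513/1634 -69619/4902 -13720/2451; -69619/4902 245131/14706 30598/7353; -13720/2451 30598/7353 17060/7353]

x' = [-21257/4902, 383/14706, 18527/7353]
P' = [25513/1634 -69619/4902 -13720/2451; -69619/4902 245131/14706 30598/7353; -13720/2451 30598/7353 17060/7353]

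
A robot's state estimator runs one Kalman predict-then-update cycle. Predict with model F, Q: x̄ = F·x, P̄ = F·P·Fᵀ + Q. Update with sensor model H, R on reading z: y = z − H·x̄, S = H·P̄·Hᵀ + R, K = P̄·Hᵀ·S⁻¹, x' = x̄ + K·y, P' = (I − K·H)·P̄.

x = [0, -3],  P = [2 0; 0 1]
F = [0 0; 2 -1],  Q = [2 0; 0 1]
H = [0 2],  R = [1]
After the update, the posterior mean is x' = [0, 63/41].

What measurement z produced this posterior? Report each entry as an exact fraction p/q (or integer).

z = [3]

x̄ = F·x = [0, 3]
P̄ = F·P·Fᵀ + Q = [2 0; 0 10]
S = H·P̄·Hᵀ + R = [41]
K = P̄·Hᵀ·S⁻¹ = [0; 20/41]
x' − x̄ = [0, -60/41] = K·y
y = (KᵀK)⁻¹·Kᵀ·(x' − x̄) = [-3]
z = y + H·x̄ = [-3] + [6] = [3]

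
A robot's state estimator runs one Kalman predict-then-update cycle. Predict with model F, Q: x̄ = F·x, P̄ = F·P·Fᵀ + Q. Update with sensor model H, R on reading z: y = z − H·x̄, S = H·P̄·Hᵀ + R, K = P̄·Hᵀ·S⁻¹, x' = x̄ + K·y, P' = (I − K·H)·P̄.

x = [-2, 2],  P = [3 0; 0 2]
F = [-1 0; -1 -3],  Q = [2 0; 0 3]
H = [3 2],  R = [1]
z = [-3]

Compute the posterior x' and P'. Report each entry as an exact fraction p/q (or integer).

x̄ = F·x = [2, -4]
P̄ = F·P·Fᵀ + Q = [5 3; 3 24]
y = z − H·x̄ = [-1]
S = H·P̄·Hᵀ + R = [178]
K = P̄·Hᵀ·S⁻¹ = [21/178; 57/178]
x' = x̄ + K·y = [335/178, -769/178]
P' = (I − K·H)·P̄ = [449/178 -663/178; -663/178 1023/178]

x' = [335/178, -769/178]
P' = [449/178 -663/178; -663/178 1023/178]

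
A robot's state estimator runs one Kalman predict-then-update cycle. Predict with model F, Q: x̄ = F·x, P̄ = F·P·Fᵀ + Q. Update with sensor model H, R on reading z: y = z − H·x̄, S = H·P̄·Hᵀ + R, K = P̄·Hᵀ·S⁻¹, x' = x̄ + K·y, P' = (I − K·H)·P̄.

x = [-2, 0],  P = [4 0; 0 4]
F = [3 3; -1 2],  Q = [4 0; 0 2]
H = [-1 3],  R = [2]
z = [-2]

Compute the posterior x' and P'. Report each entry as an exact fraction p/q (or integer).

x̄ = F·x = [-6, 2]
P̄ = F·P·Fᵀ + Q = [76 12; 12 22]
y = z − H·x̄ = [-14]
S = H·P̄·Hᵀ + R = [204]
K = P̄·Hᵀ·S⁻¹ = [-10/51; 9/34]
x' = x̄ + K·y = [-166/51, -29/17]
P' = (I − K·H)·P̄ = [3476/51 384/17; 384/17 131/17]

x' = [-166/51, -29/17]
P' = [3476/51 384/17; 384/17 131/17]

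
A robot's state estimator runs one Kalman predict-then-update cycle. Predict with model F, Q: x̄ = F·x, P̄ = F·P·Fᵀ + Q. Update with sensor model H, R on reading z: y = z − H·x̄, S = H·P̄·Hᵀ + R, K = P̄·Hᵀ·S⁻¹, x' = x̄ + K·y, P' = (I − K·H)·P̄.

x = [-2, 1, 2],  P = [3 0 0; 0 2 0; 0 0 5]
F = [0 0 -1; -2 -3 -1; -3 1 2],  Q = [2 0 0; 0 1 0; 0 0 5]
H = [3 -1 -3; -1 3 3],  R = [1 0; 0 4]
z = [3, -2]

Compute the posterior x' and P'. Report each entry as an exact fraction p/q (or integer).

x' = [162402/160795, -95409/160795, 37497/160795]
P' = [321657/160795 -276739/160795 405502/160795; -276739/160795 428183/160795 -437244/160795; 405502/160795 -437244/160795 566542/160795]

x̄ = F·x = [-2, -1, 11]
P̄ = F·P·Fᵀ + Q = [7 5 -10; 5 36 2; -10 2 54]
y = z − H·x̄ = [41, -34]
S = H·P̄·Hᵀ + R = [748 -709; -709 887]
K = P̄·Hᵀ·S⁻¹ = [25204/160795 16158/160795; 53332/160795 62389/160795; -45876/160795 -4402/160795]
x' = x̄ + K·y = [162402/160795, -95409/160795, 37497/160795]
P' = (I − K·H)·P̄ = [321657/160795 -276739/160795 405502/160795; -276739/160795 428183/160795 -437244/160795; 405502/160795 -437244/160795 566542/160795]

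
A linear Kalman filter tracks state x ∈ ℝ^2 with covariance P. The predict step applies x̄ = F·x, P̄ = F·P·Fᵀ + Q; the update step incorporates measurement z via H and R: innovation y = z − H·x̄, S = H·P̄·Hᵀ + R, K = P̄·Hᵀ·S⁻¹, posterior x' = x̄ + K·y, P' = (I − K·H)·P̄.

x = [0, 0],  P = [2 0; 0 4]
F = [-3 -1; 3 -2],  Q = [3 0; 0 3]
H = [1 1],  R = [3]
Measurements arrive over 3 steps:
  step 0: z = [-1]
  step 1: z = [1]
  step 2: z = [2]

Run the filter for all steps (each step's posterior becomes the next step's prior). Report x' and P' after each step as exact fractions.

step 0: x̄ = F·x = [0, 0]
step 0: P̄ = F·P·Fᵀ + Q = [25 -10; -10 37]
step 0: y = z − H·x̄ = [-1]
step 0: S = H·P̄·Hᵀ + R = [45]
step 0: K = P̄·Hᵀ·S⁻¹ = [1/3; 3/5]
step 0: x' = x̄ + K·y = [-1/3, -3/5]
step 0: P' = (I − K·H)·P̄ = [20 -19; -19 104/5]
step 1: x̄ = F·x = [8/5, 1/5]
step 1: P̄ = F·P·Fᵀ + Q = [449/5 -977/5; -977/5 2471/5]
step 1: y = z − H·x̄ = [-4/5]
step 1: S = H·P̄·Hᵀ + R = [981/5]
step 1: K = P̄·Hᵀ·S⁻¹ = [-176/327; 166/109]
step 1: x' = x̄ + K·y = [664/327, -111/109]
step 1: P' = (I − K·H)·P̄ = [3593/109 -3769/109; -3769/109 4267/109]
step 2: x̄ = F·x = [-553/109, 886/109]
step 2: P̄ = F·P·Fᵀ + Q = [14317/109 -35110/109; -35110/109 94960/109]
step 2: y = z − H·x̄ = [-115/109]
step 2: S = H·P̄·Hᵀ + R = [39384/109]
step 2: K = P̄·Hᵀ·S⁻¹ = [-6931/13128; 3325/2188]
step 2: x' = x̄ + K·y = [-59291/13128, 14277/2188]
step 2: P' = (I − K·H)·P̄ = [134059/4376 -70495/2188; -70495/2188 40235/1094]

step 0: x' = [-1/3, -3/5], P' = [20 -19; -19 104/5]
step 1: x' = [664/327, -111/109], P' = [3593/109 -3769/109; -3769/109 4267/109]
step 2: x' = [-59291/13128, 14277/2188], P' = [134059/4376 -70495/2188; -70495/2188 40235/1094]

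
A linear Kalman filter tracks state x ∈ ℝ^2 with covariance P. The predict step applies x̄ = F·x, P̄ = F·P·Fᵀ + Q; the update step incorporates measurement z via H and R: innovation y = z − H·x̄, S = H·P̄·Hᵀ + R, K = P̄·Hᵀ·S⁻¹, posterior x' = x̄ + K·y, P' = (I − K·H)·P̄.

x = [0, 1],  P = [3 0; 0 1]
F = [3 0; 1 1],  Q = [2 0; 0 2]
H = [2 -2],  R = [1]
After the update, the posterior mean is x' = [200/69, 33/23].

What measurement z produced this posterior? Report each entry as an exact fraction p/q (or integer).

z = [3]

x̄ = F·x = [0, 1]
P̄ = F·P·Fᵀ + Q = [29 9; 9 6]
S = H·P̄·Hᵀ + R = [69]
K = P̄·Hᵀ·S⁻¹ = [40/69; 2/23]
x' − x̄ = [200/69, 10/23] = K·y
y = (KᵀK)⁻¹·Kᵀ·(x' − x̄) = [5]
z = y + H·x̄ = [5] + [-2] = [3]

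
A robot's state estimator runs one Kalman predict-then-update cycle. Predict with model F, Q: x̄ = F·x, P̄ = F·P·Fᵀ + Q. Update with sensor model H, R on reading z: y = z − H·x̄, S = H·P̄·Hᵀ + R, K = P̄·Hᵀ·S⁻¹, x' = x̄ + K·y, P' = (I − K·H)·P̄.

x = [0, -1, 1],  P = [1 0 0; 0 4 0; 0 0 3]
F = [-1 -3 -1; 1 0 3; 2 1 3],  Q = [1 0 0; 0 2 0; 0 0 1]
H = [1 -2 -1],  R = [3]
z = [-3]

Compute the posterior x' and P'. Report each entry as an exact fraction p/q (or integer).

x' = [176/67, 303/134, 151/134]
P' = [1571/67 716/67 97/67; 716/67 753/134 25/134; 97/67 25/134 261/134]

x̄ = F·x = [2, 3, 2]
P̄ = F·P·Fᵀ + Q = [41 -10 -23; -10 30 29; -23 29 36]
y = z − H·x̄ = [3]
S = H·P̄·Hᵀ + R = [402]
K = P̄·Hᵀ·S⁻¹ = [14/67; -33/134; -39/134]
x' = x̄ + K·y = [176/67, 303/134, 151/134]
P' = (I − K·H)·P̄ = [1571/67 716/67 97/67; 716/67 753/134 25/134; 97/67 25/134 261/134]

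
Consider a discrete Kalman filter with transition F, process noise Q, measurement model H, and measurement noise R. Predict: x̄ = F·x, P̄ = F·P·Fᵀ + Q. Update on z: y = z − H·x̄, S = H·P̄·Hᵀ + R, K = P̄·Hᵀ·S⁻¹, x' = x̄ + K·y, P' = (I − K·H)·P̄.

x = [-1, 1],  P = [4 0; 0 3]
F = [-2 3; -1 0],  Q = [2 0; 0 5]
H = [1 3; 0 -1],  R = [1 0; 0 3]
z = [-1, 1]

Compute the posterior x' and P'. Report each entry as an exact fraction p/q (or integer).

x' = [1473/875, -22/25]
P' = [9683/875 -87/25; -87/25 6/5]

x̄ = F·x = [5, 1]
P̄ = F·P·Fᵀ + Q = [45 8; 8 9]
y = z − H·x̄ = [-9, 2]
S = H·P̄·Hᵀ + R = [175 -35; -35 12]
K = P̄·Hᵀ·S⁻¹ = [548/875 29/25; 3/25 -2/5]
x' = x̄ + K·y = [1473/875, -22/25]
P' = (I − K·H)·P̄ = [9683/875 -87/25; -87/25 6/5]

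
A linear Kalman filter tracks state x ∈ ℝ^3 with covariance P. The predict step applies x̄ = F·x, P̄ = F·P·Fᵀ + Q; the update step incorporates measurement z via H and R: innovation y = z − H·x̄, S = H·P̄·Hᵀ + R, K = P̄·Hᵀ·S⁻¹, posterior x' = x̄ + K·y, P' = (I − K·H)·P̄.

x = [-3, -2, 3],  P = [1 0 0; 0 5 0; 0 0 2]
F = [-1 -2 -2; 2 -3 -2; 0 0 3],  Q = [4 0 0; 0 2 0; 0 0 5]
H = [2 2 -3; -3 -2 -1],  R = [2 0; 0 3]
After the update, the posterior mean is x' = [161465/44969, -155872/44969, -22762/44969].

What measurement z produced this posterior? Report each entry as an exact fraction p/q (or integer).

x̄ = F·x = [1, -6, 9]
P̄ = F·P·Fᵀ + Q = [33 36 -12; 36 59 -12; -12 -12 23]
S = H·P̄·Hᵀ + R = [1153 -857; -857 871]
K = P̄·Hᵀ·S⁻¹ = [5097/89938 -11403/89938; 6724/134907 -26530/134907; -35099/134907 -28804/134907]
x' − x̄ = [116496/44969, 113942/44969, -427483/44969] = K·y
y = (KᵀK)⁻¹·Kᵀ·(x' − x̄) = [39, -3]
z = y + H·x̄ = [39, -3] + [-37, 0] = [2, -3]

z = [2, -3]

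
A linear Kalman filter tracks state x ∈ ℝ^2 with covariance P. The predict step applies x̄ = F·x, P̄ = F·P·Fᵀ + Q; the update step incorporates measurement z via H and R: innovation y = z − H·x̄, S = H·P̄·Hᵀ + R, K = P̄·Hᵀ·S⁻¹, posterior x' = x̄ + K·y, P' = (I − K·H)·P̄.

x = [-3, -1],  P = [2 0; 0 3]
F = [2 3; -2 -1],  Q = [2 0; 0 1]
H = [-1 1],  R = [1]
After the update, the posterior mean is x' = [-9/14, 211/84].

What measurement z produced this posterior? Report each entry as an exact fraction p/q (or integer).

z = [3]

x̄ = F·x = [-9, 7]
P̄ = F·P·Fᵀ + Q = [37 -17; -17 12]
S = H·P̄·Hᵀ + R = [84]
K = P̄·Hᵀ·S⁻¹ = [-9/14; 29/84]
x' − x̄ = [117/14, -377/84] = K·y
y = (KᵀK)⁻¹·Kᵀ·(x' − x̄) = [-13]
z = y + H·x̄ = [-13] + [16] = [3]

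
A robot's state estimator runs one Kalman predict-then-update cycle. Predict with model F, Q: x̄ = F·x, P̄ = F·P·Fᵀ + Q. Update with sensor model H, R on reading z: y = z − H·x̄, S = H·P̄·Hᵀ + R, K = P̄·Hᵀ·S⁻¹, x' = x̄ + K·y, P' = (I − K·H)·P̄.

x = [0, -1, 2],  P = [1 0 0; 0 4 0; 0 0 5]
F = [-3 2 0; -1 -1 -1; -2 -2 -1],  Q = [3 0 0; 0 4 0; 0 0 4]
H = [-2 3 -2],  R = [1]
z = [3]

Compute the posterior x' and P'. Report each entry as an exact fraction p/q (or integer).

x̄ = F·x = [-2, -1, 0]
P̄ = F·P·Fᵀ + Q = [28 -5 -10; -5 14 15; -10 15 29]
y = z − H·x̄ = [2]
S = H·P̄·Hᵀ + R = [155]
K = P̄·Hᵀ·S⁻¹ = [-51/155; 22/155; 7/155]
x' = x̄ + K·y = [-412/155, -111/155, 14/155]
P' = (I − K·H)·P̄ = [1739/155 347/155 -1193/155; 347/155 1686/155 2171/155; -1193/155 2171/155 4446/155]

x' = [-412/155, -111/155, 14/155]
P' = [1739/155 347/155 -1193/155; 347/155 1686/155 2171/155; -1193/155 2171/155 4446/155]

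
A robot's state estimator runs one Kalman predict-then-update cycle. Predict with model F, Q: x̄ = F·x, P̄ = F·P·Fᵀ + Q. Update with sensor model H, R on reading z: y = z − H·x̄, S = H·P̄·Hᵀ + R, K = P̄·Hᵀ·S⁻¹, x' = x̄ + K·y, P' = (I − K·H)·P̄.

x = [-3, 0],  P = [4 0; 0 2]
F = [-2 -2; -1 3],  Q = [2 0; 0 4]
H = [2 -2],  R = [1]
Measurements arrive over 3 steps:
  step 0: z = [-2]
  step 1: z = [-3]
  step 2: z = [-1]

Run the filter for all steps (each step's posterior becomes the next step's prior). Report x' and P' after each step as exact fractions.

step 0: x̄ = F·x = [6, 3]
step 0: P̄ = F·P·Fᵀ + Q = [26 -4; -4 26]
step 0: y = z − H·x̄ = [-8]
step 0: S = H·P̄·Hᵀ + R = [241]
step 0: K = P̄·Hᵀ·S⁻¹ = [60/241; -60/241]
step 0: x' = x̄ + K·y = [966/241, 1203/241]
step 0: P' = (I − K·H)·P̄ = [2666/241 2636/241; 2636/241 2666/241]
step 1: x̄ = F·x = [-18, 2643/241]
step 1: P̄ = F·P·Fᵀ + Q = [178 -88; -88 11808/241]
step 1: y = z − H·x̄ = [13239/241]
step 1: S = H·P̄·Hᵀ + R = [388729/241]
step 1: K = P̄·Hᵀ·S⁻¹ = [128212/388729; -66032/388729]
step 1: x' = x̄ + K·y = [46026/388729, 635739/388729]
step 1: P' = (I − K·H)·P̄ = [984978/388729 920872/388729; 920872/388729 953888/388729]
step 2: x̄ = F·x = [-1363530/388729, 1861191/388729]
step 2: P̄ = F·P·Fᵀ + Q = [15899898/388729 -7436860/388729; -7436860/388729 5599654/388729]
step 2: y = z − H·x̄ = [6060713/388729]
step 2: S = H·P̄·Hᵀ + R = [145881817/388729]
step 2: K = P̄·Hᵀ·S⁻¹ = [46673516/145881817; -26073028/145881817]
step 2: x' = x̄ + K·y = [215987362/145881817, 291958627/145881817]
step 2: P' = (I − K·H)·P̄ = [362949290/145881817 339612532/145881817; 339612532/145881817 352649046/145881817]

step 0: x' = [966/241, 1203/241], P' = [2666/241 2636/241; 2636/241 2666/241]
step 1: x' = [46026/388729, 635739/388729], P' = [984978/388729 920872/388729; 920872/388729 953888/388729]
step 2: x' = [215987362/145881817, 291958627/145881817], P' = [362949290/145881817 339612532/145881817; 339612532/145881817 352649046/145881817]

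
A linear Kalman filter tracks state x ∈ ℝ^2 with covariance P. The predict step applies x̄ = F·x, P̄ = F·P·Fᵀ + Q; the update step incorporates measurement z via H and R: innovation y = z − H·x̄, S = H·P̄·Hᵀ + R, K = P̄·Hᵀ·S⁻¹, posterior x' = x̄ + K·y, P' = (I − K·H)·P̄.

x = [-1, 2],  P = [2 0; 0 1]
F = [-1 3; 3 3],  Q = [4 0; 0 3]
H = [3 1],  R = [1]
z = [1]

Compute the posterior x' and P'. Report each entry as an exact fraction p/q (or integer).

x̄ = F·x = [7, 3]
P̄ = F·P·Fᵀ + Q = [15 3; 3 30]
y = z − H·x̄ = [-23]
S = H·P̄·Hᵀ + R = [184]
K = P̄·Hᵀ·S⁻¹ = [6/23; 39/184]
x' = x̄ + K·y = [1, -15/8]
P' = (I − K·H)·P̄ = [57/23 -165/23; -165/23 3999/184]

x' = [1, -15/8]
P' = [57/23 -165/23; -165/23 3999/184]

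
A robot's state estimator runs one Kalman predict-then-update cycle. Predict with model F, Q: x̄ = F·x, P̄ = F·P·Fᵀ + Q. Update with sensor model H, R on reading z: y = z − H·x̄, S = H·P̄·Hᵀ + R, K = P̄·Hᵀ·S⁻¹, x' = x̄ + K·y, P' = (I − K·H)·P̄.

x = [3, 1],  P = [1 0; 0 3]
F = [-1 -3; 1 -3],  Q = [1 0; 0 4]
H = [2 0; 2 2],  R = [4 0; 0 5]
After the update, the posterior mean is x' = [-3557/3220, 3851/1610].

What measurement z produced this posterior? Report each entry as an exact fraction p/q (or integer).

z = [-1, 2]

x̄ = F·x = [-6, 0]
P̄ = F·P·Fᵀ + Q = [29 26; 26 32]
S = H·P̄·Hᵀ + R = [120 220; 220 457]
K = P̄·Hᵀ·S⁻¹ = [1153/3220 11/161; -439/1610 62/161]
x' − x̄ = [15763/3220, 3851/1610] = K·y
y = (KᵀK)⁻¹·Kᵀ·(x' − x̄) = [11, 14]
z = y + H·x̄ = [11, 14] + [-12, -12] = [-1, 2]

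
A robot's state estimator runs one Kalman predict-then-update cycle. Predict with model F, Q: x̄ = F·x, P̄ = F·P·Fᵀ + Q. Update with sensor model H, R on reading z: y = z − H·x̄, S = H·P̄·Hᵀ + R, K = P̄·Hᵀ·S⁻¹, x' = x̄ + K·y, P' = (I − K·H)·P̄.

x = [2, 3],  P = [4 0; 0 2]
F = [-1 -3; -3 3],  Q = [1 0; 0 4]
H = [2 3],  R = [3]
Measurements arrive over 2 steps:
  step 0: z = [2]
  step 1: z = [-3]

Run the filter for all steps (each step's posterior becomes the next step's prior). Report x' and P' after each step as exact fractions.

step 0: x' = [-1115/109, 813/109], P' = [11751/545 -7806/545; -7806/545 5366/545]
step 1: x' = [-3422799/2008796, 348225/2008796], P' = [8234079/2008796 -5641509/2008796; -5641509/2008796 4531475/2008796]

step 0: x̄ = F·x = [-11, 3]
step 0: P̄ = F·P·Fᵀ + Q = [23 -6; -6 58]
step 0: y = z − H·x̄ = [15]
step 0: S = H·P̄·Hᵀ + R = [545]
step 0: K = P̄·Hᵀ·S⁻¹ = [28/545; 162/545]
step 0: x' = x̄ + K·y = [-1115/109, 813/109]
step 0: P' = (I − K·H)·P̄ = [11751/545 -7806/545; -7806/545 5366/545]
step 1: x̄ = F·x = [-1324/109, 5784/109]
step 1: P̄ = F·P·Fᵀ + Q = [13754/545 -59877/545; -59877/545 296741/545]
step 1: y = z − H·x̄ = [-15031/109]
step 1: S = H·P̄·Hᵀ + R = [2008796/545]
step 1: K = P̄·Hᵀ·S⁻¹ = [-152123/2008796; 770469/2008796]
step 1: x' = x̄ + K·y = [-3422799/2008796, 348225/2008796]
step 1: P' = (I − K·H)·P̄ = [8234079/2008796 -5641509/2008796; -5641509/2008796 4531475/2008796]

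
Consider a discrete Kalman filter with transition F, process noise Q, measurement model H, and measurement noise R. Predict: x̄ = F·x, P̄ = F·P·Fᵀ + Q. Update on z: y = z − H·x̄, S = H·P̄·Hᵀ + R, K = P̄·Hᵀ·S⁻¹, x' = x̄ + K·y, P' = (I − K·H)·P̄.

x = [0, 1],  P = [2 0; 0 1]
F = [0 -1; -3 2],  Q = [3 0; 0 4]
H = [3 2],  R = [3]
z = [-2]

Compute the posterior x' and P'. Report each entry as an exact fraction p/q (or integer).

x̄ = F·x = [-1, 2]
P̄ = F·P·Fᵀ + Q = [4 -2; -2 26]
y = z − H·x̄ = [-3]
S = H·P̄·Hᵀ + R = [119]
K = P̄·Hᵀ·S⁻¹ = [8/119; 46/119]
x' = x̄ + K·y = [-143/119, 100/119]
P' = (I − K·H)·P̄ = [412/119 -606/119; -606/119 978/119]

x' = [-143/119, 100/119]
P' = [412/119 -606/119; -606/119 978/119]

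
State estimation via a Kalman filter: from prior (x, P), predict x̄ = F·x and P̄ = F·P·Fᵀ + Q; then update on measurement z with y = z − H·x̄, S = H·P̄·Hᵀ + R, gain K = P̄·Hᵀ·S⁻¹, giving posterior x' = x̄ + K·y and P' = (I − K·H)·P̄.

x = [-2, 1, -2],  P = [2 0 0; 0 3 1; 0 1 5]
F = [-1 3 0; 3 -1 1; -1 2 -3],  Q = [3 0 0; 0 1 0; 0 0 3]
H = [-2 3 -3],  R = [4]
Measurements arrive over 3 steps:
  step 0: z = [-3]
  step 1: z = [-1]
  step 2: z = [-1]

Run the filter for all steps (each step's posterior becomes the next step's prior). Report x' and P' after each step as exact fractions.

step 0: x̄ = F·x = [5, -9, 10]
step 0: P̄ = F·P·Fᵀ + Q = [32 -12 11; -12 25 -22; 11 -22 50]
step 0: y = z − H·x̄ = [64]
step 0: S = H·P̄·Hᵀ + R = [1479]
step 0: K = P̄·Hᵀ·S⁻¹ = [-133/1479; 55/493; -14/87]
step 0: x' = x̄ + K·y = [-1117/1479, -917/493, -26/87]
step 0: P' = (I − K·H)·P̄ = [29639/1479 1399/493 -905/87; 1399/493 3250/493 132/29; -905/87 132/29 1018/87]
step 1: x̄ = F·x = [-7136/1479, -1042/1479, -3059/1479]
step 1: P̄ = F·P·Fᵀ + Q = [96644/1479 -40616/1479 -39589/1479; -40616/1479 164330/1479 56554/1479; -39589/1479 56554/1479 38948/1479]
step 1: y = z − H·x̄ = [-21802/1479]
step 1: S = H·P̄·Hᵀ + R = [1216346/1479]
step 1: K = P̄·Hᵀ·S⁻¹ = [-196369/1216346; 202280/608173; 65998/608173]
step 1: x' = x̄ + K·y = [-1487021/608173, -3410294/608173, -2230757/608173]
step 1: P' = (I − K·H)·P̄ = [53408897/1216346 10155488/608173 -7516565/608173; 10155488/608173 12242510/608173 5202478/608173; -7516565/608173 5202478/608173 10125524/608173]
step 2: x̄ = F·x = [-8743861/608173, -3281526/608173, 1358704/608173]
step 2: P̄ = F·P·Fᵀ + Q = [155557259/1216346 15676007/1216346 -39979857/1216346; 15676007/1216346 293757939/1216346 74583037/1216346; -39979857/1216346 74583037/1216346 40955291/1216346]
step 2: y = z − H·x̄ = [-4175205/608173]
step 2: S = H·P̄·Hᵀ + R = [814574228/608173]
step 2: K = P̄·Hᵀ·S⁻¹ = [-72073463/814574228; 156543173/407287114; 22605369/203643557]
step 2: x' = x̄ + K·y = [-11216549141/814574228, -3272297673/407287114, 299765471/203643557]
step 2: P' = (I − K·H)·P̄ = [95633780209/814574228 11900336263/203643557 -8029205235/407287114; 11900336263/203643557 17775175105/407287114 1699335857/407287114; -8029205235/407287114 1699335857/407287114 6991858363/407287114]

step 0: x' = [-1117/1479, -917/493, -26/87], P' = [29639/1479 1399/493 -905/87; 1399/493 3250/493 132/29; -905/87 132/29 1018/87]
step 1: x' = [-1487021/608173, -3410294/608173, -2230757/608173], P' = [53408897/1216346 10155488/608173 -7516565/608173; 10155488/608173 12242510/608173 5202478/608173; -7516565/608173 5202478/608173 10125524/608173]
step 2: x' = [-11216549141/814574228, -3272297673/407287114, 299765471/203643557], P' = [95633780209/814574228 11900336263/203643557 -8029205235/407287114; 11900336263/203643557 17775175105/407287114 1699335857/407287114; -8029205235/407287114 1699335857/407287114 6991858363/407287114]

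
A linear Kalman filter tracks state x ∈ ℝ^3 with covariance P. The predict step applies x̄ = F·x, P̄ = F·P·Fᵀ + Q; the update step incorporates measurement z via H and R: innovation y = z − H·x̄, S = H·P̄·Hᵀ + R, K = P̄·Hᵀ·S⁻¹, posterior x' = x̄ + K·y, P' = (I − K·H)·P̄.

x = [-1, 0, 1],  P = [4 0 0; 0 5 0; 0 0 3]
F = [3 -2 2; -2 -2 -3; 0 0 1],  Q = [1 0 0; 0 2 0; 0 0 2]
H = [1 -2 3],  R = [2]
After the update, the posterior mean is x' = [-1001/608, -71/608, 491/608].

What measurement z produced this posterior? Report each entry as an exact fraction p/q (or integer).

z = [1]

x̄ = F·x = [-1, -1, 1]
P̄ = F·P·Fᵀ + Q = [69 -22 6; -22 65 -9; 6 -9 5]
S = H·P̄·Hᵀ + R = [608]
K = P̄·Hᵀ·S⁻¹ = [131/608; -179/608; 39/608]
x' − x̄ = [-393/608, 537/608, -117/608] = K·y
y = (KᵀK)⁻¹·Kᵀ·(x' − x̄) = [-3]
z = y + H·x̄ = [-3] + [4] = [1]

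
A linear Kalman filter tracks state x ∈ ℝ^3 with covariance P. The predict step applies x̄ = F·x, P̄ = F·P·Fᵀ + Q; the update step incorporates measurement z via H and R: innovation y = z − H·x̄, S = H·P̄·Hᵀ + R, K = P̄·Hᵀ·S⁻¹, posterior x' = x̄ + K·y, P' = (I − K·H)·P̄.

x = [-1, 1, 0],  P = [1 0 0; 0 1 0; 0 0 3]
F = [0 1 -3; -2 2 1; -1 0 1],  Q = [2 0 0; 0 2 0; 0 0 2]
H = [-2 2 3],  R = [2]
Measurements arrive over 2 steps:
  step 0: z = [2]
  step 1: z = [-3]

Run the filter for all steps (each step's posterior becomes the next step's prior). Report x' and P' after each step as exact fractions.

step 0: x' = [1159/452, 1423/452, 65/226], P' = [3359/452 2391/452 289/226; 2391/452 2851/452 -135/226; 289/226 -135/226 149/113]
step 1: x' = [11267/10727, 47788/32181, -14019/10727], P' = [138861/10727 289462/32181 26640/10727; 289462/32181 815332/96543 3968/10727; 26640/10727 3968/10727 16378/10727]

step 0: x̄ = F·x = [1, 4, 1]
step 0: P̄ = F·P·Fᵀ + Q = [30 -7 -9; -7 13 5; -9 5 6]
step 0: y = z − H·x̄ = [-7]
step 0: S = H·P̄·Hᵀ + R = [452]
step 0: K = P̄·Hᵀ·S⁻¹ = [-101/452; 55/452; 23/226]
step 0: x' = x̄ + K·y = [1159/452, 1423/452, 65/226]
step 0: P' = (I − K·H)·P̄ = [3359/452 2391/452 289/226; 2391/452 2851/452 -135/226; 289/226 -135/226 149/113]
step 1: x̄ = F·x = [1033/452, 329/226, -1029/452]
step 1: P̄ = F·P·Fᵀ + Q = [10739/452 1975/226 -2715/452; 1975/226 955/113 129/226; -2715/452 129/226 3703/452]
step 1: y = z − H·x̄ = [2481/452]
step 1: S = H·P̄·Hᵀ + R = [96543/452]
step 1: K = P̄·Hᵀ·S⁻¹ = [-7241/32181; 514/96543; 1895/10727]
step 1: x' = x̄ + K·y = [11267/10727, 47788/32181, -14019/10727]
step 1: P' = (I − K·H)·P̄ = [138861/10727 289462/32181 26640/10727; 289462/32181 815332/96543 3968/10727; 26640/10727 3968/10727 16378/10727]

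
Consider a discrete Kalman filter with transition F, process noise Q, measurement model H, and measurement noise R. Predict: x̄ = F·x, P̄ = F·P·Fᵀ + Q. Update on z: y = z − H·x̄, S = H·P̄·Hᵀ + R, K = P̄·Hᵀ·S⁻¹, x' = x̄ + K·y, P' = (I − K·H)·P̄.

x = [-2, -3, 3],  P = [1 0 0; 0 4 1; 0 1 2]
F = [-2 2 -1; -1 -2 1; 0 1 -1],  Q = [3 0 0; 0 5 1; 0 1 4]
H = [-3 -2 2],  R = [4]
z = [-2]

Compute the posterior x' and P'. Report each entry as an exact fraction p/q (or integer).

x' = [-42/5, 1103/125, -631/125]
P' = [16 -76/5 42/5; -76/5 2244/125 -638/125; 42/5 -638/125 951/125]

x̄ = F·x = [-5, 11, -6]
P̄ = F·P·Fᵀ + Q = [21 -12 7; -12 20 -6; 7 -6 8]
y = z − H·x̄ = [17]
S = H·P̄·Hᵀ + R = [125]
K = P̄·Hᵀ·S⁻¹ = [-1/5; -16/125; 7/125]
x' = x̄ + K·y = [-42/5, 1103/125, -631/125]
P' = (I − K·H)·P̄ = [16 -76/5 42/5; -76/5 2244/125 -638/125; 42/5 -638/125 951/125]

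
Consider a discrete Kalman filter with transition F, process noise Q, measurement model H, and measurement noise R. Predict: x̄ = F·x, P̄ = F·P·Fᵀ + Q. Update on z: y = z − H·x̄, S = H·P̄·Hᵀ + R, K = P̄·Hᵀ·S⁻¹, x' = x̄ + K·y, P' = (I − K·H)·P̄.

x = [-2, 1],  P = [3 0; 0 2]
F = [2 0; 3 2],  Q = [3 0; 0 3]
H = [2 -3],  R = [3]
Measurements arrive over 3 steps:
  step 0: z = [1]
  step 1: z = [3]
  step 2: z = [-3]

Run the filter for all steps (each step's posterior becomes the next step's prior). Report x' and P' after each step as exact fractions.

step 0: x̄ = F·x = [-4, -4]
step 0: P̄ = F·P·Fᵀ + Q = [15 18; 18 38]
step 0: y = z − H·x̄ = [-3]
step 0: S = H·P̄·Hᵀ + R = [189]
step 0: K = P̄·Hᵀ·S⁻¹ = [-8/63; -26/63]
step 0: x' = x̄ + K·y = [-76/21, -58/21]
step 0: P' = (I − K·H)·P̄ = [251/21 170/21; 170/21 122/21]
step 1: x̄ = F·x = [-152/21, -344/21]
step 1: P̄ = F·P·Fᵀ + Q = [1067/21 2186/21; 2186/21 4850/21]
step 1: y = z − H·x̄ = [-95/3]
step 1: S = H·P̄·Hᵀ + R = [3107/3]
step 1: K = P̄·Hᵀ·S⁻¹ = [-632/3107; -1454/3107]
step 1: x' = x̄ + K·y = [-17328/21749, -33966/21749]
step 1: P' = (I − K·H)·P̄ = [173067/21749 119802/21749; 119802/21749 90046/21749]
step 2: x̄ = F·x = [-34656/21749, -119916/21749]
step 2: P̄ = F·P·Fᵀ + Q = [757515/21749 1517610/21749; 1517610/21749 3420658/21749]
step 2: y = z − H·x̄ = [-355683/21749]
step 2: S = H·P̄·Hᵀ + R = [15669909/21749]
step 2: K = P̄·Hᵀ·S⁻¹ = [-1012600/5223303; -2408918/5223303]
step 2: x' = x̄ + K·y = [2745656/1741101, 3532018/1741101]
step 2: P' = (I − K·H)·P̄ = [13497235/1741101 9335690/1741101; 9335690/1741101 7026766/1741101]

step 0: x' = [-76/21, -58/21], P' = [251/21 170/21; 170/21 122/21]
step 1: x' = [-17328/21749, -33966/21749], P' = [173067/21749 119802/21749; 119802/21749 90046/21749]
step 2: x' = [2745656/1741101, 3532018/1741101], P' = [13497235/1741101 9335690/1741101; 9335690/1741101 7026766/1741101]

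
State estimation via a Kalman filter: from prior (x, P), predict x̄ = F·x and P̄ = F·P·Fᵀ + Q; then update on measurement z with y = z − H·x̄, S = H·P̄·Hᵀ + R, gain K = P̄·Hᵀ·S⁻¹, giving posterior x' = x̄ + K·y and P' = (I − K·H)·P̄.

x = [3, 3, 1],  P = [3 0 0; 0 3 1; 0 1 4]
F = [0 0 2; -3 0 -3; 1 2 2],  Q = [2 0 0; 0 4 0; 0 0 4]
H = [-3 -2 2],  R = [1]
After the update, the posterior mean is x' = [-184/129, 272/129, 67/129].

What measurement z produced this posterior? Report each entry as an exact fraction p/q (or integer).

z = [1]

x̄ = F·x = [2, -12, 11]
P̄ = F·P·Fᵀ + Q = [18 -24 20; -24 67 -39; 20 -39 43]
S = H·P̄·Hᵀ + R = [387]
K = P̄·Hᵀ·S⁻¹ = [34/387; -140/387; 104/387]
x' − x̄ = [-442/129, 1820/129, -1352/129] = K·y
y = (KᵀK)⁻¹·Kᵀ·(x' − x̄) = [-39]
z = y + H·x̄ = [-39] + [40] = [1]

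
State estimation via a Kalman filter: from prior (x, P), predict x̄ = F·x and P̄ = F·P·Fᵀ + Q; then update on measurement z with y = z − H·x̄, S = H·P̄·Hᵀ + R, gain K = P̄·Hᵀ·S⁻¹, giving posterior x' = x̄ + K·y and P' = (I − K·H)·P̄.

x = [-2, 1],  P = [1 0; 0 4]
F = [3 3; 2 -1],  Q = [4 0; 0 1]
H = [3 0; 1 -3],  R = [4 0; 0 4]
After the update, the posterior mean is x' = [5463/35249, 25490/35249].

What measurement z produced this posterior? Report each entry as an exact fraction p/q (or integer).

z = [1, -3]

x̄ = F·x = [-3, -5]
P̄ = F·P·Fᵀ + Q = [49 -6; -6 9]
S = H·P̄·Hᵀ + R = [445 201; 201 170]
K = P̄·Hᵀ·S⁻¹ = [11523/35249 268/35249; 3573/35249 -11067/35249]
x' − x̄ = [111210/35249, 201735/35249] = K·y
y = (KᵀK)⁻¹·Kᵀ·(x' − x̄) = [10, -15]
z = y + H·x̄ = [10, -15] + [-9, 12] = [1, -3]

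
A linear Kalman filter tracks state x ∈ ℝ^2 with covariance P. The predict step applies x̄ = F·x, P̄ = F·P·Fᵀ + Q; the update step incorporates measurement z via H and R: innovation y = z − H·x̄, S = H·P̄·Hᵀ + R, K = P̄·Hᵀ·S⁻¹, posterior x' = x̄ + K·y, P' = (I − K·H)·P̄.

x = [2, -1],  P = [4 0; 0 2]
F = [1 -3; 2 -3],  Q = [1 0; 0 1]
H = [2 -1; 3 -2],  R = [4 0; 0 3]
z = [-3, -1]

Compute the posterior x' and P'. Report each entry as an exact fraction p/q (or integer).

x' = [-18/175, 137/175]
P' = [2727/350 2091/175; 2091/175 3306/175]

x̄ = F·x = [5, 7]
P̄ = F·P·Fᵀ + Q = [23 26; 26 35]
y = z − H·x̄ = [-6, -2]
S = H·P̄·Hᵀ + R = [27 26; 26 38]
K = P̄·Hᵀ·S⁻¹ = [159/175 -61/350; 219/175 -113/175]
x' = x̄ + K·y = [-18/175, 137/175]
P' = (I − K·H)·P̄ = [2727/350 2091/175; 2091/175 3306/175]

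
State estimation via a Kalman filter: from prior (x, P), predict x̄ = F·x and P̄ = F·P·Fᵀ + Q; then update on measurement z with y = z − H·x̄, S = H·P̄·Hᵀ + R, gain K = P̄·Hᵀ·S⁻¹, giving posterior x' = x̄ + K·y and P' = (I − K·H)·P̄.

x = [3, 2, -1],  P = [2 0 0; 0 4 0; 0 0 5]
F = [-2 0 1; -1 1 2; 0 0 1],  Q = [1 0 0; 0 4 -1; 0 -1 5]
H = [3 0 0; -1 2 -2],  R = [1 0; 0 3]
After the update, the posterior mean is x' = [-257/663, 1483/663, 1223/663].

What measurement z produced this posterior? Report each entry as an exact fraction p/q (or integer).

z = [-1, 1]

x̄ = F·x = [-7, -3, -1]
P̄ = F·P·Fᵀ + Q = [14 14 5; 14 30 9; 5 9 10]
S = H·P̄·Hᵀ + R = [127 12; 12 69]
K = P̄·Hᵀ·S⁻¹ = [950/2873 4/8619; 854/2873 3052/8619; 373/2873 -1069/8619]
x' − x̄ = [4384/663, 3472/663, 1886/663] = K·y
y = (KᵀK)⁻¹·Kᵀ·(x' − x̄) = [20, -2]
z = y + H·x̄ = [20, -2] + [-21, 3] = [-1, 1]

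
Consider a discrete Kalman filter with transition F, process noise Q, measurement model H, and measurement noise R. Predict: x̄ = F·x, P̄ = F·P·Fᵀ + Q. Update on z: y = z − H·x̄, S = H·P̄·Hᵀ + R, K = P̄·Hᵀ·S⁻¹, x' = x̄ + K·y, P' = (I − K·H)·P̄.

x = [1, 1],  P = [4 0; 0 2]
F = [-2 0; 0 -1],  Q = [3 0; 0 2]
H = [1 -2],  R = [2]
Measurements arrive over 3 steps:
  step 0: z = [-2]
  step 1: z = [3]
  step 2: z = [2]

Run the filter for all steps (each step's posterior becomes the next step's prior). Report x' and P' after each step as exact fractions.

step 0: x' = [-112/37, -21/37], P' = [342/37 152/37; 152/37 84/37]
step 1: x' = [4195/969, 191/323], P' = [18230/969 2748/323; 2748/323 1378/323]
step 2: x' = [93468/36101, 19815/36101], P' = [930054/36101 422176/36101; 422176/36101 206744/36101]

step 0: x̄ = F·x = [-2, -1]
step 0: P̄ = F·P·Fᵀ + Q = [19 0; 0 4]
step 0: y = z − H·x̄ = [-2]
step 0: S = H·P̄·Hᵀ + R = [37]
step 0: K = P̄·Hᵀ·S⁻¹ = [19/37; -8/37]
step 0: x' = x̄ + K·y = [-112/37, -21/37]
step 0: P' = (I − K·H)·P̄ = [342/37 152/37; 152/37 84/37]
step 1: x̄ = F·x = [224/37, 21/37]
step 1: P̄ = F·P·Fᵀ + Q = [1479/37 304/37; 304/37 158/37]
step 1: y = z − H·x̄ = [-71/37]
step 1: S = H·P̄·Hᵀ + R = [969/37]
step 1: K = P̄·Hᵀ·S⁻¹ = [871/969; -4/323]
step 1: x' = x̄ + K·y = [4195/969, 191/323]
step 1: P' = (I − K·H)·P̄ = [18230/969 2748/323; 2748/323 1378/323]
step 2: x̄ = F·x = [-8390/969, -191/323]
step 2: P̄ = F·P·Fᵀ + Q = [75827/969 5496/323; 5496/323 2024/323]
step 2: y = z − H·x̄ = [9182/969]
step 2: S = H·P̄·Hᵀ + R = [36101/969]
step 2: K = P̄·Hᵀ·S⁻¹ = [42851/36101; 4344/36101]
step 2: x' = x̄ + K·y = [93468/36101, 19815/36101]
step 2: P' = (I − K·H)·P̄ = [930054/36101 422176/36101; 422176/36101 206744/36101]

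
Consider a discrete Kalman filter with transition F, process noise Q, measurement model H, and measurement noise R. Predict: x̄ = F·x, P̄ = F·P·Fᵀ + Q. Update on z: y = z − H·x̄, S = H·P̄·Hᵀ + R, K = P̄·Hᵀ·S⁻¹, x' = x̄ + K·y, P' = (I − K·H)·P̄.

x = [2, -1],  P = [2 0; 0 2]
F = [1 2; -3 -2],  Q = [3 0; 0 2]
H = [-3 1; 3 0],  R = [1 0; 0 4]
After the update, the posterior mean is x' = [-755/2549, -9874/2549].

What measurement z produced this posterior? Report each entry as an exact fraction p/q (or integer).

x̄ = F·x = [0, -4]
P̄ = F·P·Fᵀ + Q = [13 -14; -14 28]
S = H·P̄·Hᵀ + R = [230 -159; -159 121]
K = P̄·Hᵀ·S⁻¹ = [-212/2549 543/2549; 1792/2549 1470/2549]
x' − x̄ = [-755/2549, 322/2549] = K·y
y = (KᵀK)⁻¹·Kᵀ·(x' − x̄) = [1, -1]
z = y + H·x̄ = [1, -1] + [-4, 0] = [-3, -1]

z = [-3, -1]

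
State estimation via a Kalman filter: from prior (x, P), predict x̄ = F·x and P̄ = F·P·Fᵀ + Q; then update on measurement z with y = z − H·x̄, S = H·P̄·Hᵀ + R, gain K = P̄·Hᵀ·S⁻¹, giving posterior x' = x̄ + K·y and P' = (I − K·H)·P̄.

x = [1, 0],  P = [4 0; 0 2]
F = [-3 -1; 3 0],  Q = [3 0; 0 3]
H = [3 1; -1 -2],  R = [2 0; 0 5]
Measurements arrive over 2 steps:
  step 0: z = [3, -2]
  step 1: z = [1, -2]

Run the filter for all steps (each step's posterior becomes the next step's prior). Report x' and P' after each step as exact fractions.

step 0: x̄ = F·x = [-3, 3]
step 0: P̄ = F·P·Fᵀ + Q = [41 -36; -36 39]
step 0: y = z − H·x̄ = [9, 1]
step 0: S = H·P̄·Hᵀ + R = [194 51; 51 58]
step 0: K = P̄·Hᵀ·S⁻¹ = [3465/8651 1577/8651; -1860/8651 -4629/8651]
step 0: x' = x̄ + K·y = [6809/8651, 4584/8651]
step 0: P' = (I − K·H)·P̄ = [4349/8651 -6117/8651; -6117/8651 14631/8651]
step 1: x̄ = F·x = [-25011/8651, 20427/8651]
step 1: P̄ = F·P·Fᵀ + Q = [43023/8651 -20790/8651; -20790/8651 65094/8651]
step 1: y = z − H·x̄ = [63257/8651, -1459/8651]
step 1: S = H·P̄·Hᵀ + R = [344863/8651 -113727/8651; -113727/8651 263494/8651]
step 1: K = P̄·Hᵀ·S⁻¹ = [3279015/9008843 1365924/9008843; -1355190/9008843 -4325226/9008843]
step 1: x' = x̄ + K·y = [-2299434/9008843, 12092115/9008843]
step 1: P' = (I − K·H)·P̄ = [3989136/9008843 -5409378/9008843; -5409378/9008843 13517754/9008843]

step 0: x' = [6809/8651, 4584/8651], P' = [4349/8651 -6117/8651; -6117/8651 14631/8651]
step 1: x' = [-2299434/9008843, 12092115/9008843], P' = [3989136/9008843 -5409378/9008843; -5409378/9008843 13517754/9008843]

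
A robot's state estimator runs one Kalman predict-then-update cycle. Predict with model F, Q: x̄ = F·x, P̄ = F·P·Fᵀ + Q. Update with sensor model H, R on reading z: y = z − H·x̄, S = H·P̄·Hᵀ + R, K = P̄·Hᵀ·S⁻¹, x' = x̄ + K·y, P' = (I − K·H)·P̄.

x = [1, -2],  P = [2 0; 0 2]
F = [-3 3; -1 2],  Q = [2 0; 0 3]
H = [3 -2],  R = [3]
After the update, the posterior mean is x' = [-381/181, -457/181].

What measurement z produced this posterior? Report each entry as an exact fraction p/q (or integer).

z = [-1]

x̄ = F·x = [-9, -5]
P̄ = F·P·Fᵀ + Q = [38 18; 18 13]
S = H·P̄·Hᵀ + R = [181]
K = P̄·Hᵀ·S⁻¹ = [78/181; 28/181]
x' − x̄ = [1248/181, 448/181] = K·y
y = (KᵀK)⁻¹·Kᵀ·(x' − x̄) = [16]
z = y + H·x̄ = [16] + [-17] = [-1]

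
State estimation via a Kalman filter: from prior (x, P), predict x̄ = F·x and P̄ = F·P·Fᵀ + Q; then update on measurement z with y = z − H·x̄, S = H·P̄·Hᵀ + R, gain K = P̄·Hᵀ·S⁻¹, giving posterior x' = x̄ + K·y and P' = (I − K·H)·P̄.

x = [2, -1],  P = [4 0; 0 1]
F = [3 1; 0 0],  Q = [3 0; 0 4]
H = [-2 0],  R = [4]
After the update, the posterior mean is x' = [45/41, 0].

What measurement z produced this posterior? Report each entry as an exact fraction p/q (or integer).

x̄ = F·x = [5, 0]
P̄ = F·P·Fᵀ + Q = [40 0; 0 4]
S = H·P̄·Hᵀ + R = [164]
K = P̄·Hᵀ·S⁻¹ = [-20/41; 0]
x' − x̄ = [-160/41, 0] = K·y
y = (KᵀK)⁻¹·Kᵀ·(x' − x̄) = [8]
z = y + H·x̄ = [8] + [-10] = [-2]

z = [-2]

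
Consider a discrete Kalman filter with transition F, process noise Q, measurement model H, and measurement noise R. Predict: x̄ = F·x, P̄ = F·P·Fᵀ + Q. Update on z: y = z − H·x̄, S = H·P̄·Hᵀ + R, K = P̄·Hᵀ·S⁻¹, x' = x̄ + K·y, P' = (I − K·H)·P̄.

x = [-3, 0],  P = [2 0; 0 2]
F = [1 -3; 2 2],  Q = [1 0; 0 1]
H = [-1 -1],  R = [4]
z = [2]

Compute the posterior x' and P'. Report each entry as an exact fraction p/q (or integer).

x̄ = F·x = [-3, -6]
P̄ = F·P·Fᵀ + Q = [21 -8; -8 17]
y = z − H·x̄ = [-7]
S = H·P̄·Hᵀ + R = [26]
K = P̄·Hᵀ·S⁻¹ = [-1/2; -9/26]
x' = x̄ + K·y = [1/2, -93/26]
P' = (I − K·H)·P̄ = [29/2 -25/2; -25/2 361/26]

x' = [1/2, -93/26]
P' = [29/2 -25/2; -25/2 361/26]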